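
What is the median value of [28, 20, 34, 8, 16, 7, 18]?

18

Step 1: Sort the data in ascending order: [7, 8, 16, 18, 20, 28, 34]
Step 2: The number of values is n = 7.
Step 3: Since n is odd, the median is the middle value at position 4: 18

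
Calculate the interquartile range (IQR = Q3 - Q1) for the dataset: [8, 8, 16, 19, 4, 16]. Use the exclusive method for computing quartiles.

9.75

Step 1: Sort the data: [4, 8, 8, 16, 16, 19]
Step 2: n = 6
Step 3: Using the exclusive quartile method:
  Q1 = 7
  Q2 (median) = 12
  Q3 = 16.75
  IQR = Q3 - Q1 = 16.75 - 7 = 9.75
Step 4: IQR = 9.75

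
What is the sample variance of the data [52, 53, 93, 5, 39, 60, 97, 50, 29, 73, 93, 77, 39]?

754.6026

Step 1: Compute the mean: (52 + 53 + 93 + 5 + 39 + 60 + 97 + 50 + 29 + 73 + 93 + 77 + 39) / 13 = 58.4615
Step 2: Compute squared deviations from the mean:
  (52 - 58.4615)^2 = 41.7515
  (53 - 58.4615)^2 = 29.8284
  (93 - 58.4615)^2 = 1192.9053
  (5 - 58.4615)^2 = 2858.1361
  (39 - 58.4615)^2 = 378.7515
  (60 - 58.4615)^2 = 2.3669
  (97 - 58.4615)^2 = 1485.213
  (50 - 58.4615)^2 = 71.5976
  (29 - 58.4615)^2 = 867.9822
  (73 - 58.4615)^2 = 211.3669
  (93 - 58.4615)^2 = 1192.9053
  (77 - 58.4615)^2 = 343.6746
  (39 - 58.4615)^2 = 378.7515
Step 3: Sum of squared deviations = 9055.2308
Step 4: Sample variance = 9055.2308 / 12 = 754.6026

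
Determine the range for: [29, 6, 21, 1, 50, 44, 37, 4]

49

Step 1: Identify the maximum value: max = 50
Step 2: Identify the minimum value: min = 1
Step 3: Range = max - min = 50 - 1 = 49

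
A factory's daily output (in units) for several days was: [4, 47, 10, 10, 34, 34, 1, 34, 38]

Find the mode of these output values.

34

Step 1: Count the frequency of each value:
  1: appears 1 time(s)
  4: appears 1 time(s)
  10: appears 2 time(s)
  34: appears 3 time(s)
  38: appears 1 time(s)
  47: appears 1 time(s)
Step 2: The value 34 appears most frequently (3 times).
Step 3: Mode = 34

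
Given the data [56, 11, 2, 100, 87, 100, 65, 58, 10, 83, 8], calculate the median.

58

Step 1: Sort the data in ascending order: [2, 8, 10, 11, 56, 58, 65, 83, 87, 100, 100]
Step 2: The number of values is n = 11.
Step 3: Since n is odd, the median is the middle value at position 6: 58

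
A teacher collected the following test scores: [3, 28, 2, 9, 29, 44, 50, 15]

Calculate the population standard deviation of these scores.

17.066

Step 1: Compute the mean: 22.5
Step 2: Sum of squared deviations from the mean: 2330
Step 3: Population variance = 2330 / 8 = 291.25
Step 4: Standard deviation = sqrt(291.25) = 17.066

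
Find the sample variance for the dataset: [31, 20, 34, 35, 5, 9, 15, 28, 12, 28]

119.5667

Step 1: Compute the mean: (31 + 20 + 34 + 35 + 5 + 9 + 15 + 28 + 12 + 28) / 10 = 21.7
Step 2: Compute squared deviations from the mean:
  (31 - 21.7)^2 = 86.49
  (20 - 21.7)^2 = 2.89
  (34 - 21.7)^2 = 151.29
  (35 - 21.7)^2 = 176.89
  (5 - 21.7)^2 = 278.89
  (9 - 21.7)^2 = 161.29
  (15 - 21.7)^2 = 44.89
  (28 - 21.7)^2 = 39.69
  (12 - 21.7)^2 = 94.09
  (28 - 21.7)^2 = 39.69
Step 3: Sum of squared deviations = 1076.1
Step 4: Sample variance = 1076.1 / 9 = 119.5667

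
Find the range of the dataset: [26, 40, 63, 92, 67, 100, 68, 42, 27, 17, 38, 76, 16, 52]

84

Step 1: Identify the maximum value: max = 100
Step 2: Identify the minimum value: min = 16
Step 3: Range = max - min = 100 - 16 = 84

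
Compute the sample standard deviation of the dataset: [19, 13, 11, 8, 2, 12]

5.6362

Step 1: Compute the mean: 10.8333
Step 2: Sum of squared deviations from the mean: 158.8333
Step 3: Sample variance = 158.8333 / 5 = 31.7667
Step 4: Standard deviation = sqrt(31.7667) = 5.6362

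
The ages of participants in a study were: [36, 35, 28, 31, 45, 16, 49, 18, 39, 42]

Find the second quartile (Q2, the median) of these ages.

35.5

Step 1: Sort the data: [16, 18, 28, 31, 35, 36, 39, 42, 45, 49]
Step 2: n = 10
Step 3: Q2 is the median. Since n is even, it is the average of the values at positions 5 and 6:
  Q2 = (35 + 36) / 2 = 35.5
Step 4: Q2 = 35.5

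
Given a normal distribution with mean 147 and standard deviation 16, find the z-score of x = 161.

0.875

Step 1: Recall the z-score formula: z = (x - mu) / sigma
Step 2: Substitute values: z = (161 - 147) / 16
Step 3: z = 14 / 16 = 0.875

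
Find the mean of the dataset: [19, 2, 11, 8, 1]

8.2

Step 1: Sum all values: 19 + 2 + 11 + 8 + 1 = 41
Step 2: Count the number of values: n = 5
Step 3: Mean = sum / n = 41 / 5 = 8.2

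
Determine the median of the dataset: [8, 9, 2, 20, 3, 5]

6.5

Step 1: Sort the data in ascending order: [2, 3, 5, 8, 9, 20]
Step 2: The number of values is n = 6.
Step 3: Since n is even, the median is the average of positions 3 and 4:
  Median = (5 + 8) / 2 = 6.5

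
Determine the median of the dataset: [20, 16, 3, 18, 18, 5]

17

Step 1: Sort the data in ascending order: [3, 5, 16, 18, 18, 20]
Step 2: The number of values is n = 6.
Step 3: Since n is even, the median is the average of positions 3 and 4:
  Median = (16 + 18) / 2 = 17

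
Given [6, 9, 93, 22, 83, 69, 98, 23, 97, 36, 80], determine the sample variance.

1364.2

Step 1: Compute the mean: (6 + 9 + 93 + 22 + 83 + 69 + 98 + 23 + 97 + 36 + 80) / 11 = 56
Step 2: Compute squared deviations from the mean:
  (6 - 56)^2 = 2500
  (9 - 56)^2 = 2209
  (93 - 56)^2 = 1369
  (22 - 56)^2 = 1156
  (83 - 56)^2 = 729
  (69 - 56)^2 = 169
  (98 - 56)^2 = 1764
  (23 - 56)^2 = 1089
  (97 - 56)^2 = 1681
  (36 - 56)^2 = 400
  (80 - 56)^2 = 576
Step 3: Sum of squared deviations = 13642
Step 4: Sample variance = 13642 / 10 = 1364.2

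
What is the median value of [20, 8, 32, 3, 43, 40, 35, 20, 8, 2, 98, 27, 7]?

20

Step 1: Sort the data in ascending order: [2, 3, 7, 8, 8, 20, 20, 27, 32, 35, 40, 43, 98]
Step 2: The number of values is n = 13.
Step 3: Since n is odd, the median is the middle value at position 7: 20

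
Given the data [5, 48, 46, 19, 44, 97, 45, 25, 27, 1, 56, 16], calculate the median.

35.5

Step 1: Sort the data in ascending order: [1, 5, 16, 19, 25, 27, 44, 45, 46, 48, 56, 97]
Step 2: The number of values is n = 12.
Step 3: Since n is even, the median is the average of positions 6 and 7:
  Median = (27 + 44) / 2 = 35.5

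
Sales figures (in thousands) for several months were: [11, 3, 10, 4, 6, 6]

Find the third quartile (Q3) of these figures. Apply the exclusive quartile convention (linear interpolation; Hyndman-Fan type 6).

10.25

Step 1: Sort the data: [3, 4, 6, 6, 10, 11]
Step 2: n = 6
Step 3: Using the exclusive quartile method:
  Q1 = 3.75
  Q2 (median) = 6
  Q3 = 10.25
  IQR = Q3 - Q1 = 10.25 - 3.75 = 6.5
Step 4: Q3 = 10.25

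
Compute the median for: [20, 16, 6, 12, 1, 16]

14

Step 1: Sort the data in ascending order: [1, 6, 12, 16, 16, 20]
Step 2: The number of values is n = 6.
Step 3: Since n is even, the median is the average of positions 3 and 4:
  Median = (12 + 16) / 2 = 14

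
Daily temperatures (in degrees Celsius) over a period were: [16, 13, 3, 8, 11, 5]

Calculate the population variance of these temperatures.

20.2222

Step 1: Compute the mean: (16 + 13 + 3 + 8 + 11 + 5) / 6 = 9.3333
Step 2: Compute squared deviations from the mean:
  (16 - 9.3333)^2 = 44.4444
  (13 - 9.3333)^2 = 13.4444
  (3 - 9.3333)^2 = 40.1111
  (8 - 9.3333)^2 = 1.7778
  (11 - 9.3333)^2 = 2.7778
  (5 - 9.3333)^2 = 18.7778
Step 3: Sum of squared deviations = 121.3333
Step 4: Population variance = 121.3333 / 6 = 20.2222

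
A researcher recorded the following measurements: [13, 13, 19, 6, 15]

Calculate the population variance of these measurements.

17.76

Step 1: Compute the mean: (13 + 13 + 19 + 6 + 15) / 5 = 13.2
Step 2: Compute squared deviations from the mean:
  (13 - 13.2)^2 = 0.04
  (13 - 13.2)^2 = 0.04
  (19 - 13.2)^2 = 33.64
  (6 - 13.2)^2 = 51.84
  (15 - 13.2)^2 = 3.24
Step 3: Sum of squared deviations = 88.8
Step 4: Population variance = 88.8 / 5 = 17.76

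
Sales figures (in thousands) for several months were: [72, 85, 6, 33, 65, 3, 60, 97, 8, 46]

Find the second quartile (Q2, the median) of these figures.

53

Step 1: Sort the data: [3, 6, 8, 33, 46, 60, 65, 72, 85, 97]
Step 2: n = 10
Step 3: Q2 is the median. Since n is even, it is the average of the values at positions 5 and 6:
  Q2 = (46 + 60) / 2 = 53
Step 4: Q2 = 53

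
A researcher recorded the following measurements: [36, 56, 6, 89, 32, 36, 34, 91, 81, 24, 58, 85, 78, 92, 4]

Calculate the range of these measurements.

88

Step 1: Identify the maximum value: max = 92
Step 2: Identify the minimum value: min = 4
Step 3: Range = max - min = 92 - 4 = 88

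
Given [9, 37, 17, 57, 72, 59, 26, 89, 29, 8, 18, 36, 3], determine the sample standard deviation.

26.6256

Step 1: Compute the mean: 35.3846
Step 2: Sum of squared deviations from the mean: 8507.0769
Step 3: Sample variance = 8507.0769 / 12 = 708.9231
Step 4: Standard deviation = sqrt(708.9231) = 26.6256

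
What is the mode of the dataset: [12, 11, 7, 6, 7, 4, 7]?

7

Step 1: Count the frequency of each value:
  4: appears 1 time(s)
  6: appears 1 time(s)
  7: appears 3 time(s)
  11: appears 1 time(s)
  12: appears 1 time(s)
Step 2: The value 7 appears most frequently (3 times).
Step 3: Mode = 7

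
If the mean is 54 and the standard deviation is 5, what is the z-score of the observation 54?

0

Step 1: Recall the z-score formula: z = (x - mu) / sigma
Step 2: Substitute values: z = (54 - 54) / 5
Step 3: z = 0 / 5 = 0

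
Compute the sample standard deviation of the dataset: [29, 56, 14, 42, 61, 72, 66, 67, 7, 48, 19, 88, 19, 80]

26.3597

Step 1: Compute the mean: 47.7143
Step 2: Sum of squared deviations from the mean: 9032.8571
Step 3: Sample variance = 9032.8571 / 13 = 694.8352
Step 4: Standard deviation = sqrt(694.8352) = 26.3597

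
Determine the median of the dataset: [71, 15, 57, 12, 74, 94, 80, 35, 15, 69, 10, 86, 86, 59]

64

Step 1: Sort the data in ascending order: [10, 12, 15, 15, 35, 57, 59, 69, 71, 74, 80, 86, 86, 94]
Step 2: The number of values is n = 14.
Step 3: Since n is even, the median is the average of positions 7 and 8:
  Median = (59 + 69) / 2 = 64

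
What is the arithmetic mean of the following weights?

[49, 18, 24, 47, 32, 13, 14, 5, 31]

25.8889

Step 1: Sum all values: 49 + 18 + 24 + 47 + 32 + 13 + 14 + 5 + 31 = 233
Step 2: Count the number of values: n = 9
Step 3: Mean = sum / n = 233 / 9 = 25.8889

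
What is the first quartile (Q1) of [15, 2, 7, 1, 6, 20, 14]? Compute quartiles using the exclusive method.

2

Step 1: Sort the data: [1, 2, 6, 7, 14, 15, 20]
Step 2: n = 7
Step 3: Using the exclusive quartile method:
  Q1 = 2
  Q2 (median) = 7
  Q3 = 15
  IQR = Q3 - Q1 = 15 - 2 = 13
Step 4: Q1 = 2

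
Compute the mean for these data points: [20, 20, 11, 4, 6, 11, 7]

11.2857

Step 1: Sum all values: 20 + 20 + 11 + 4 + 6 + 11 + 7 = 79
Step 2: Count the number of values: n = 7
Step 3: Mean = sum / n = 79 / 7 = 11.2857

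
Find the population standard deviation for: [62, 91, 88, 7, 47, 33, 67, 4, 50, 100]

31.7504

Step 1: Compute the mean: 54.9
Step 2: Sum of squared deviations from the mean: 10080.9
Step 3: Population variance = 10080.9 / 10 = 1008.09
Step 4: Standard deviation = sqrt(1008.09) = 31.7504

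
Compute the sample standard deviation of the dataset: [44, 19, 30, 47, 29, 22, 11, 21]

12.4032

Step 1: Compute the mean: 27.875
Step 2: Sum of squared deviations from the mean: 1076.875
Step 3: Sample variance = 1076.875 / 7 = 153.8393
Step 4: Standard deviation = sqrt(153.8393) = 12.4032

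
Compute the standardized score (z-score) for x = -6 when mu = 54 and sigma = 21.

-2.8571

Step 1: Recall the z-score formula: z = (x - mu) / sigma
Step 2: Substitute values: z = (-6 - 54) / 21
Step 3: z = -60 / 21 = -2.8571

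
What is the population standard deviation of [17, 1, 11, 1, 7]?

6.1188

Step 1: Compute the mean: 7.4
Step 2: Sum of squared deviations from the mean: 187.2
Step 3: Population variance = 187.2 / 5 = 37.44
Step 4: Standard deviation = sqrt(37.44) = 6.1188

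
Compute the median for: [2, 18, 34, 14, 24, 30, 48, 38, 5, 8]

21

Step 1: Sort the data in ascending order: [2, 5, 8, 14, 18, 24, 30, 34, 38, 48]
Step 2: The number of values is n = 10.
Step 3: Since n is even, the median is the average of positions 5 and 6:
  Median = (18 + 24) / 2 = 21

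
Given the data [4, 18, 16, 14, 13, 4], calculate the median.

13.5

Step 1: Sort the data in ascending order: [4, 4, 13, 14, 16, 18]
Step 2: The number of values is n = 6.
Step 3: Since n is even, the median is the average of positions 3 and 4:
  Median = (13 + 14) / 2 = 13.5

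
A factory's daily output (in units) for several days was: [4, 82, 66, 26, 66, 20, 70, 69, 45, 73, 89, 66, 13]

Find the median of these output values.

66

Step 1: Sort the data in ascending order: [4, 13, 20, 26, 45, 66, 66, 66, 69, 70, 73, 82, 89]
Step 2: The number of values is n = 13.
Step 3: Since n is odd, the median is the middle value at position 7: 66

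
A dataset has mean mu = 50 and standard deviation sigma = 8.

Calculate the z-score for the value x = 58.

1

Step 1: Recall the z-score formula: z = (x - mu) / sigma
Step 2: Substitute values: z = (58 - 50) / 8
Step 3: z = 8 / 8 = 1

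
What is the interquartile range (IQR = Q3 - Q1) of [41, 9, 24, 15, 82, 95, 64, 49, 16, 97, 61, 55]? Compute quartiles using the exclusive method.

59.5

Step 1: Sort the data: [9, 15, 16, 24, 41, 49, 55, 61, 64, 82, 95, 97]
Step 2: n = 12
Step 3: Using the exclusive quartile method:
  Q1 = 18
  Q2 (median) = 52
  Q3 = 77.5
  IQR = Q3 - Q1 = 77.5 - 18 = 59.5
Step 4: IQR = 59.5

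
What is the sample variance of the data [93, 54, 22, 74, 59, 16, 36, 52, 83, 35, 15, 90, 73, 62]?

706.2637

Step 1: Compute the mean: (93 + 54 + 22 + 74 + 59 + 16 + 36 + 52 + 83 + 35 + 15 + 90 + 73 + 62) / 14 = 54.5714
Step 2: Compute squared deviations from the mean:
  (93 - 54.5714)^2 = 1476.7551
  (54 - 54.5714)^2 = 0.3265
  (22 - 54.5714)^2 = 1060.898
  (74 - 54.5714)^2 = 377.4694
  (59 - 54.5714)^2 = 19.6122
  (16 - 54.5714)^2 = 1487.7551
  (36 - 54.5714)^2 = 344.898
  (52 - 54.5714)^2 = 6.6122
  (83 - 54.5714)^2 = 808.1837
  (35 - 54.5714)^2 = 383.0408
  (15 - 54.5714)^2 = 1565.898
  (90 - 54.5714)^2 = 1255.1837
  (73 - 54.5714)^2 = 339.6122
  (62 - 54.5714)^2 = 55.1837
Step 3: Sum of squared deviations = 9181.4286
Step 4: Sample variance = 9181.4286 / 13 = 706.2637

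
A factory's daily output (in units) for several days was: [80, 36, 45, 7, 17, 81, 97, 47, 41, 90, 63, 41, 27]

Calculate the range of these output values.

90

Step 1: Identify the maximum value: max = 97
Step 2: Identify the minimum value: min = 7
Step 3: Range = max - min = 97 - 7 = 90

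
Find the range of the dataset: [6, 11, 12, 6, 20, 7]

14

Step 1: Identify the maximum value: max = 20
Step 2: Identify the minimum value: min = 6
Step 3: Range = max - min = 20 - 6 = 14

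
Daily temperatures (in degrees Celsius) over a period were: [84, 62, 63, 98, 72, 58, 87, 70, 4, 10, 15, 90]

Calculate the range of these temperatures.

94

Step 1: Identify the maximum value: max = 98
Step 2: Identify the minimum value: min = 4
Step 3: Range = max - min = 98 - 4 = 94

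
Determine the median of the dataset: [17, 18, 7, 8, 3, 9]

8.5

Step 1: Sort the data in ascending order: [3, 7, 8, 9, 17, 18]
Step 2: The number of values is n = 6.
Step 3: Since n is even, the median is the average of positions 3 and 4:
  Median = (8 + 9) / 2 = 8.5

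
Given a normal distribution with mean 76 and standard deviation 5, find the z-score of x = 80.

0.8

Step 1: Recall the z-score formula: z = (x - mu) / sigma
Step 2: Substitute values: z = (80 - 76) / 5
Step 3: z = 4 / 5 = 0.8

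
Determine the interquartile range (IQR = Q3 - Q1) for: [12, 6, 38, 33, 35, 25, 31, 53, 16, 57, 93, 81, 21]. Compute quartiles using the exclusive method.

36.5

Step 1: Sort the data: [6, 12, 16, 21, 25, 31, 33, 35, 38, 53, 57, 81, 93]
Step 2: n = 13
Step 3: Using the exclusive quartile method:
  Q1 = 18.5
  Q2 (median) = 33
  Q3 = 55
  IQR = Q3 - Q1 = 55 - 18.5 = 36.5
Step 4: IQR = 36.5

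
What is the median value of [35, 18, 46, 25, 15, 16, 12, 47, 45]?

25

Step 1: Sort the data in ascending order: [12, 15, 16, 18, 25, 35, 45, 46, 47]
Step 2: The number of values is n = 9.
Step 3: Since n is odd, the median is the middle value at position 5: 25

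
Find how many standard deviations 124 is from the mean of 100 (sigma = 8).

3

Step 1: Recall the z-score formula: z = (x - mu) / sigma
Step 2: Substitute values: z = (124 - 100) / 8
Step 3: z = 24 / 8 = 3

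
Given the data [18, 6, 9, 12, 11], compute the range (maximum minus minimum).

12

Step 1: Identify the maximum value: max = 18
Step 2: Identify the minimum value: min = 6
Step 3: Range = max - min = 18 - 6 = 12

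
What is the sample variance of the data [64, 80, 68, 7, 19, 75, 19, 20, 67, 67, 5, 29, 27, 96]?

936.3791

Step 1: Compute the mean: (64 + 80 + 68 + 7 + 19 + 75 + 19 + 20 + 67 + 67 + 5 + 29 + 27 + 96) / 14 = 45.9286
Step 2: Compute squared deviations from the mean:
  (64 - 45.9286)^2 = 326.5765
  (80 - 45.9286)^2 = 1160.8622
  (68 - 45.9286)^2 = 487.148
  (7 - 45.9286)^2 = 1515.4337
  (19 - 45.9286)^2 = 725.148
  (75 - 45.9286)^2 = 845.148
  (19 - 45.9286)^2 = 725.148
  (20 - 45.9286)^2 = 672.2908
  (67 - 45.9286)^2 = 444.0051
  (67 - 45.9286)^2 = 444.0051
  (5 - 45.9286)^2 = 1675.148
  (29 - 45.9286)^2 = 286.5765
  (27 - 45.9286)^2 = 358.2908
  (96 - 45.9286)^2 = 2507.148
Step 3: Sum of squared deviations = 12172.9286
Step 4: Sample variance = 12172.9286 / 13 = 936.3791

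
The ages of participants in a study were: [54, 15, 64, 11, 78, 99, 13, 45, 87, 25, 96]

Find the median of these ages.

54

Step 1: Sort the data in ascending order: [11, 13, 15, 25, 45, 54, 64, 78, 87, 96, 99]
Step 2: The number of values is n = 11.
Step 3: Since n is odd, the median is the middle value at position 6: 54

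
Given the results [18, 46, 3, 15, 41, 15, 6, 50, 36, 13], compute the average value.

24.3

Step 1: Sum all values: 18 + 46 + 3 + 15 + 41 + 15 + 6 + 50 + 36 + 13 = 243
Step 2: Count the number of values: n = 10
Step 3: Mean = sum / n = 243 / 10 = 24.3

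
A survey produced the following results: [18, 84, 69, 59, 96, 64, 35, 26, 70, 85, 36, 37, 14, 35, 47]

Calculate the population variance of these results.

614.2222

Step 1: Compute the mean: (18 + 84 + 69 + 59 + 96 + 64 + 35 + 26 + 70 + 85 + 36 + 37 + 14 + 35 + 47) / 15 = 51.6667
Step 2: Compute squared deviations from the mean:
  (18 - 51.6667)^2 = 1133.4444
  (84 - 51.6667)^2 = 1045.4444
  (69 - 51.6667)^2 = 300.4444
  (59 - 51.6667)^2 = 53.7778
  (96 - 51.6667)^2 = 1965.4444
  (64 - 51.6667)^2 = 152.1111
  (35 - 51.6667)^2 = 277.7778
  (26 - 51.6667)^2 = 658.7778
  (70 - 51.6667)^2 = 336.1111
  (85 - 51.6667)^2 = 1111.1111
  (36 - 51.6667)^2 = 245.4444
  (37 - 51.6667)^2 = 215.1111
  (14 - 51.6667)^2 = 1418.7778
  (35 - 51.6667)^2 = 277.7778
  (47 - 51.6667)^2 = 21.7778
Step 3: Sum of squared deviations = 9213.3333
Step 4: Population variance = 9213.3333 / 15 = 614.2222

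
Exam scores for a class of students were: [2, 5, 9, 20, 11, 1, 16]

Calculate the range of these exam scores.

19

Step 1: Identify the maximum value: max = 20
Step 2: Identify the minimum value: min = 1
Step 3: Range = max - min = 20 - 1 = 19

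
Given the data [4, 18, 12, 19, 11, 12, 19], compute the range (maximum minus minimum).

15

Step 1: Identify the maximum value: max = 19
Step 2: Identify the minimum value: min = 4
Step 3: Range = max - min = 19 - 4 = 15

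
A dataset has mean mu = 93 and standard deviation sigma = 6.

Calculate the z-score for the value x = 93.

0

Step 1: Recall the z-score formula: z = (x - mu) / sigma
Step 2: Substitute values: z = (93 - 93) / 6
Step 3: z = 0 / 6 = 0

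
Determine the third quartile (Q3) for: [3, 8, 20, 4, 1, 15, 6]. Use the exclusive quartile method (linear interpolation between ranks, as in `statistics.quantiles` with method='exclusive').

15

Step 1: Sort the data: [1, 3, 4, 6, 8, 15, 20]
Step 2: n = 7
Step 3: Using the exclusive quartile method:
  Q1 = 3
  Q2 (median) = 6
  Q3 = 15
  IQR = Q3 - Q1 = 15 - 3 = 12
Step 4: Q3 = 15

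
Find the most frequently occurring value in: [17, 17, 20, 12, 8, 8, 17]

17

Step 1: Count the frequency of each value:
  8: appears 2 time(s)
  12: appears 1 time(s)
  17: appears 3 time(s)
  20: appears 1 time(s)
Step 2: The value 17 appears most frequently (3 times).
Step 3: Mode = 17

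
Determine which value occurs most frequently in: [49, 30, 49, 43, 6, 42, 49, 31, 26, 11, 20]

49

Step 1: Count the frequency of each value:
  6: appears 1 time(s)
  11: appears 1 time(s)
  20: appears 1 time(s)
  26: appears 1 time(s)
  30: appears 1 time(s)
  31: appears 1 time(s)
  42: appears 1 time(s)
  43: appears 1 time(s)
  49: appears 3 time(s)
Step 2: The value 49 appears most frequently (3 times).
Step 3: Mode = 49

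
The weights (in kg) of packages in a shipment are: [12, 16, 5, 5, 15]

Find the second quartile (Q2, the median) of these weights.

12

Step 1: Sort the data: [5, 5, 12, 15, 16]
Step 2: n = 5
Step 3: Q2 is the median. Since n is odd, it is the middle value at position 3: 12
Step 4: Q2 = 12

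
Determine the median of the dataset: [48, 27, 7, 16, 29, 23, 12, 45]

25

Step 1: Sort the data in ascending order: [7, 12, 16, 23, 27, 29, 45, 48]
Step 2: The number of values is n = 8.
Step 3: Since n is even, the median is the average of positions 4 and 5:
  Median = (23 + 27) / 2 = 25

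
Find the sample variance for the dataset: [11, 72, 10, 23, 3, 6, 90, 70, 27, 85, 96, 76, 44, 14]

1228.9505

Step 1: Compute the mean: (11 + 72 + 10 + 23 + 3 + 6 + 90 + 70 + 27 + 85 + 96 + 76 + 44 + 14) / 14 = 44.7857
Step 2: Compute squared deviations from the mean:
  (11 - 44.7857)^2 = 1141.4745
  (72 - 44.7857)^2 = 740.6173
  (10 - 44.7857)^2 = 1210.0459
  (23 - 44.7857)^2 = 474.6173
  (3 - 44.7857)^2 = 1746.0459
  (6 - 44.7857)^2 = 1504.3316
  (90 - 44.7857)^2 = 2044.3316
  (70 - 44.7857)^2 = 635.7602
  (27 - 44.7857)^2 = 316.3316
  (85 - 44.7857)^2 = 1617.1888
  (96 - 44.7857)^2 = 2622.9031
  (76 - 44.7857)^2 = 974.3316
  (44 - 44.7857)^2 = 0.6173
  (14 - 44.7857)^2 = 947.7602
Step 3: Sum of squared deviations = 15976.3571
Step 4: Sample variance = 15976.3571 / 13 = 1228.9505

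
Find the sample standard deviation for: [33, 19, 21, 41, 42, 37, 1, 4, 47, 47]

17.0411

Step 1: Compute the mean: 29.2
Step 2: Sum of squared deviations from the mean: 2613.6
Step 3: Sample variance = 2613.6 / 9 = 290.4
Step 4: Standard deviation = sqrt(290.4) = 17.0411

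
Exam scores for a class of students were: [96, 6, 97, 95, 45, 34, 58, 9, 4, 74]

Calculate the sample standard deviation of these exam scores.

37.9643

Step 1: Compute the mean: 51.8
Step 2: Sum of squared deviations from the mean: 12971.6
Step 3: Sample variance = 12971.6 / 9 = 1441.2889
Step 4: Standard deviation = sqrt(1441.2889) = 37.9643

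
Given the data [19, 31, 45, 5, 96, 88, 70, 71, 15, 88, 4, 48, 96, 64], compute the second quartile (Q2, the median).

56

Step 1: Sort the data: [4, 5, 15, 19, 31, 45, 48, 64, 70, 71, 88, 88, 96, 96]
Step 2: n = 14
Step 3: Q2 is the median. Since n is even, it is the average of the values at positions 7 and 8:
  Q2 = (48 + 64) / 2 = 56
Step 4: Q2 = 56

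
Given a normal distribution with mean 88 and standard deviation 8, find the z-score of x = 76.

-1.5

Step 1: Recall the z-score formula: z = (x - mu) / sigma
Step 2: Substitute values: z = (76 - 88) / 8
Step 3: z = -12 / 8 = -1.5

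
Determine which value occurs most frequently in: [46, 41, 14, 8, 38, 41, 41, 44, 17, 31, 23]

41

Step 1: Count the frequency of each value:
  8: appears 1 time(s)
  14: appears 1 time(s)
  17: appears 1 time(s)
  23: appears 1 time(s)
  31: appears 1 time(s)
  38: appears 1 time(s)
  41: appears 3 time(s)
  44: appears 1 time(s)
  46: appears 1 time(s)
Step 2: The value 41 appears most frequently (3 times).
Step 3: Mode = 41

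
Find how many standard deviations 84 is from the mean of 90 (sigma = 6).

-1

Step 1: Recall the z-score formula: z = (x - mu) / sigma
Step 2: Substitute values: z = (84 - 90) / 6
Step 3: z = -6 / 6 = -1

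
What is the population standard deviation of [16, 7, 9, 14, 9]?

3.4059

Step 1: Compute the mean: 11
Step 2: Sum of squared deviations from the mean: 58
Step 3: Population variance = 58 / 5 = 11.6
Step 4: Standard deviation = sqrt(11.6) = 3.4059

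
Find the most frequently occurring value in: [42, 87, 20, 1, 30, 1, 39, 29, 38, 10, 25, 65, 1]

1

Step 1: Count the frequency of each value:
  1: appears 3 time(s)
  10: appears 1 time(s)
  20: appears 1 time(s)
  25: appears 1 time(s)
  29: appears 1 time(s)
  30: appears 1 time(s)
  38: appears 1 time(s)
  39: appears 1 time(s)
  42: appears 1 time(s)
  65: appears 1 time(s)
  87: appears 1 time(s)
Step 2: The value 1 appears most frequently (3 times).
Step 3: Mode = 1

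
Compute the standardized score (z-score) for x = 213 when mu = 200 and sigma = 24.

0.5417

Step 1: Recall the z-score formula: z = (x - mu) / sigma
Step 2: Substitute values: z = (213 - 200) / 24
Step 3: z = 13 / 24 = 0.5417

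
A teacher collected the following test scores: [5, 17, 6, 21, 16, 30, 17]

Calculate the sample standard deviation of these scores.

8.6023

Step 1: Compute the mean: 16
Step 2: Sum of squared deviations from the mean: 444
Step 3: Sample variance = 444 / 6 = 74
Step 4: Standard deviation = sqrt(74) = 8.6023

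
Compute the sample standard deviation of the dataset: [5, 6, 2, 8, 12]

3.7148

Step 1: Compute the mean: 6.6
Step 2: Sum of squared deviations from the mean: 55.2
Step 3: Sample variance = 55.2 / 4 = 13.8
Step 4: Standard deviation = sqrt(13.8) = 3.7148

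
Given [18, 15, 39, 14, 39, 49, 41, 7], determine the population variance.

219.6875

Step 1: Compute the mean: (18 + 15 + 39 + 14 + 39 + 49 + 41 + 7) / 8 = 27.75
Step 2: Compute squared deviations from the mean:
  (18 - 27.75)^2 = 95.0625
  (15 - 27.75)^2 = 162.5625
  (39 - 27.75)^2 = 126.5625
  (14 - 27.75)^2 = 189.0625
  (39 - 27.75)^2 = 126.5625
  (49 - 27.75)^2 = 451.5625
  (41 - 27.75)^2 = 175.5625
  (7 - 27.75)^2 = 430.5625
Step 3: Sum of squared deviations = 1757.5
Step 4: Population variance = 1757.5 / 8 = 219.6875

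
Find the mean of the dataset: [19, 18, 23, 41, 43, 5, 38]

26.7143

Step 1: Sum all values: 19 + 18 + 23 + 41 + 43 + 5 + 38 = 187
Step 2: Count the number of values: n = 7
Step 3: Mean = sum / n = 187 / 7 = 26.7143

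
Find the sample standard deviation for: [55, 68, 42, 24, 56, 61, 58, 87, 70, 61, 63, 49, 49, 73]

15.0355

Step 1: Compute the mean: 58.2857
Step 2: Sum of squared deviations from the mean: 2938.8571
Step 3: Sample variance = 2938.8571 / 13 = 226.0659
Step 4: Standard deviation = sqrt(226.0659) = 15.0355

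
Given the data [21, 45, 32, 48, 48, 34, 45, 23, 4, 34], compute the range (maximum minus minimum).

44

Step 1: Identify the maximum value: max = 48
Step 2: Identify the minimum value: min = 4
Step 3: Range = max - min = 48 - 4 = 44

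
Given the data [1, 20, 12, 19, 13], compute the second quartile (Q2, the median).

13

Step 1: Sort the data: [1, 12, 13, 19, 20]
Step 2: n = 5
Step 3: Q2 is the median. Since n is odd, it is the middle value at position 3: 13
Step 4: Q2 = 13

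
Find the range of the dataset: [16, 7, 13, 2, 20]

18

Step 1: Identify the maximum value: max = 20
Step 2: Identify the minimum value: min = 2
Step 3: Range = max - min = 20 - 2 = 18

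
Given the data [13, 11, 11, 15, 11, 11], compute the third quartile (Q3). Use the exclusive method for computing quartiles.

13.5

Step 1: Sort the data: [11, 11, 11, 11, 13, 15]
Step 2: n = 6
Step 3: Using the exclusive quartile method:
  Q1 = 11
  Q2 (median) = 11
  Q3 = 13.5
  IQR = Q3 - Q1 = 13.5 - 11 = 2.5
Step 4: Q3 = 13.5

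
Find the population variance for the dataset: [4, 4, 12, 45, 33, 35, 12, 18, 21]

184.6914

Step 1: Compute the mean: (4 + 4 + 12 + 45 + 33 + 35 + 12 + 18 + 21) / 9 = 20.4444
Step 2: Compute squared deviations from the mean:
  (4 - 20.4444)^2 = 270.4198
  (4 - 20.4444)^2 = 270.4198
  (12 - 20.4444)^2 = 71.3086
  (45 - 20.4444)^2 = 602.9753
  (33 - 20.4444)^2 = 157.642
  (35 - 20.4444)^2 = 211.8642
  (12 - 20.4444)^2 = 71.3086
  (18 - 20.4444)^2 = 5.9753
  (21 - 20.4444)^2 = 0.3086
Step 3: Sum of squared deviations = 1662.2222
Step 4: Population variance = 1662.2222 / 9 = 184.6914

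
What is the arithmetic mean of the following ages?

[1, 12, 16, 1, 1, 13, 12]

8

Step 1: Sum all values: 1 + 12 + 16 + 1 + 1 + 13 + 12 = 56
Step 2: Count the number of values: n = 7
Step 3: Mean = sum / n = 56 / 7 = 8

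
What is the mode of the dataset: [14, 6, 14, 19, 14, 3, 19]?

14

Step 1: Count the frequency of each value:
  3: appears 1 time(s)
  6: appears 1 time(s)
  14: appears 3 time(s)
  19: appears 2 time(s)
Step 2: The value 14 appears most frequently (3 times).
Step 3: Mode = 14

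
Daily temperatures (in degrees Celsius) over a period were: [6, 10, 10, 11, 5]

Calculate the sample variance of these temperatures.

7.3

Step 1: Compute the mean: (6 + 10 + 10 + 11 + 5) / 5 = 8.4
Step 2: Compute squared deviations from the mean:
  (6 - 8.4)^2 = 5.76
  (10 - 8.4)^2 = 2.56
  (10 - 8.4)^2 = 2.56
  (11 - 8.4)^2 = 6.76
  (5 - 8.4)^2 = 11.56
Step 3: Sum of squared deviations = 29.2
Step 4: Sample variance = 29.2 / 4 = 7.3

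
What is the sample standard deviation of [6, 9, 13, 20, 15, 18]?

5.3198

Step 1: Compute the mean: 13.5
Step 2: Sum of squared deviations from the mean: 141.5
Step 3: Sample variance = 141.5 / 5 = 28.3
Step 4: Standard deviation = sqrt(28.3) = 5.3198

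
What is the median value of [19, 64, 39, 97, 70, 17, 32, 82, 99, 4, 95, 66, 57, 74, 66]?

66

Step 1: Sort the data in ascending order: [4, 17, 19, 32, 39, 57, 64, 66, 66, 70, 74, 82, 95, 97, 99]
Step 2: The number of values is n = 15.
Step 3: Since n is odd, the median is the middle value at position 8: 66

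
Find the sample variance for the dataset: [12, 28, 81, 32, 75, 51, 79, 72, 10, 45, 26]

722.6727

Step 1: Compute the mean: (12 + 28 + 81 + 32 + 75 + 51 + 79 + 72 + 10 + 45 + 26) / 11 = 46.4545
Step 2: Compute squared deviations from the mean:
  (12 - 46.4545)^2 = 1187.1157
  (28 - 46.4545)^2 = 340.5702
  (81 - 46.4545)^2 = 1193.3884
  (32 - 46.4545)^2 = 208.9339
  (75 - 46.4545)^2 = 814.843
  (51 - 46.4545)^2 = 20.6612
  (79 - 46.4545)^2 = 1059.2066
  (72 - 46.4545)^2 = 652.5702
  (10 - 46.4545)^2 = 1328.9339
  (45 - 46.4545)^2 = 2.1157
  (26 - 46.4545)^2 = 418.3884
Step 3: Sum of squared deviations = 7226.7273
Step 4: Sample variance = 7226.7273 / 10 = 722.6727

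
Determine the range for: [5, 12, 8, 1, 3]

11

Step 1: Identify the maximum value: max = 12
Step 2: Identify the minimum value: min = 1
Step 3: Range = max - min = 12 - 1 = 11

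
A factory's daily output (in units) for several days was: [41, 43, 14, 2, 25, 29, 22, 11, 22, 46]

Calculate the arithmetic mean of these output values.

25.5

Step 1: Sum all values: 41 + 43 + 14 + 2 + 25 + 29 + 22 + 11 + 22 + 46 = 255
Step 2: Count the number of values: n = 10
Step 3: Mean = sum / n = 255 / 10 = 25.5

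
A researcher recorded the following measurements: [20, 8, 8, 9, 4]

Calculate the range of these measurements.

16

Step 1: Identify the maximum value: max = 20
Step 2: Identify the minimum value: min = 4
Step 3: Range = max - min = 20 - 4 = 16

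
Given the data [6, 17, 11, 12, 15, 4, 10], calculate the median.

11

Step 1: Sort the data in ascending order: [4, 6, 10, 11, 12, 15, 17]
Step 2: The number of values is n = 7.
Step 3: Since n is odd, the median is the middle value at position 4: 11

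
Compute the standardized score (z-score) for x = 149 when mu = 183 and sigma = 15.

-2.2667

Step 1: Recall the z-score formula: z = (x - mu) / sigma
Step 2: Substitute values: z = (149 - 183) / 15
Step 3: z = -34 / 15 = -2.2667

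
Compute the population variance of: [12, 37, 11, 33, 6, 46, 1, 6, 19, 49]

283.4

Step 1: Compute the mean: (12 + 37 + 11 + 33 + 6 + 46 + 1 + 6 + 19 + 49) / 10 = 22
Step 2: Compute squared deviations from the mean:
  (12 - 22)^2 = 100
  (37 - 22)^2 = 225
  (11 - 22)^2 = 121
  (33 - 22)^2 = 121
  (6 - 22)^2 = 256
  (46 - 22)^2 = 576
  (1 - 22)^2 = 441
  (6 - 22)^2 = 256
  (19 - 22)^2 = 9
  (49 - 22)^2 = 729
Step 3: Sum of squared deviations = 2834
Step 4: Population variance = 2834 / 10 = 283.4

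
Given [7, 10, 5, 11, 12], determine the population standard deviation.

2.6077

Step 1: Compute the mean: 9
Step 2: Sum of squared deviations from the mean: 34
Step 3: Population variance = 34 / 5 = 6.8
Step 4: Standard deviation = sqrt(6.8) = 2.6077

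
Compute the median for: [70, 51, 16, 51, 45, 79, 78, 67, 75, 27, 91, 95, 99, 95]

72.5

Step 1: Sort the data in ascending order: [16, 27, 45, 51, 51, 67, 70, 75, 78, 79, 91, 95, 95, 99]
Step 2: The number of values is n = 14.
Step 3: Since n is even, the median is the average of positions 7 and 8:
  Median = (70 + 75) / 2 = 72.5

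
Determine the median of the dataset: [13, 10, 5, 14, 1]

10

Step 1: Sort the data in ascending order: [1, 5, 10, 13, 14]
Step 2: The number of values is n = 5.
Step 3: Since n is odd, the median is the middle value at position 3: 10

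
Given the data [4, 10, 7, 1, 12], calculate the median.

7

Step 1: Sort the data in ascending order: [1, 4, 7, 10, 12]
Step 2: The number of values is n = 5.
Step 3: Since n is odd, the median is the middle value at position 3: 7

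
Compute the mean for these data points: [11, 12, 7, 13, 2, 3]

8

Step 1: Sum all values: 11 + 12 + 7 + 13 + 2 + 3 = 48
Step 2: Count the number of values: n = 6
Step 3: Mean = sum / n = 48 / 6 = 8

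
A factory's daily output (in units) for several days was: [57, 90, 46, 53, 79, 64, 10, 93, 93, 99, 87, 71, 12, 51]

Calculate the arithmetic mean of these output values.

64.6429

Step 1: Sum all values: 57 + 90 + 46 + 53 + 79 + 64 + 10 + 93 + 93 + 99 + 87 + 71 + 12 + 51 = 905
Step 2: Count the number of values: n = 14
Step 3: Mean = sum / n = 905 / 14 = 64.6429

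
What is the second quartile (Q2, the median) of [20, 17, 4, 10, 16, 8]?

13

Step 1: Sort the data: [4, 8, 10, 16, 17, 20]
Step 2: n = 6
Step 3: Q2 is the median. Since n is even, it is the average of the values at positions 3 and 4:
  Q2 = (10 + 16) / 2 = 13
Step 4: Q2 = 13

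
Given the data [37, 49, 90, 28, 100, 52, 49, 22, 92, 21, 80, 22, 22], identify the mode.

22

Step 1: Count the frequency of each value:
  21: appears 1 time(s)
  22: appears 3 time(s)
  28: appears 1 time(s)
  37: appears 1 time(s)
  49: appears 2 time(s)
  52: appears 1 time(s)
  80: appears 1 time(s)
  90: appears 1 time(s)
  92: appears 1 time(s)
  100: appears 1 time(s)
Step 2: The value 22 appears most frequently (3 times).
Step 3: Mode = 22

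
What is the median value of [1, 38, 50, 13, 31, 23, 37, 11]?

27

Step 1: Sort the data in ascending order: [1, 11, 13, 23, 31, 37, 38, 50]
Step 2: The number of values is n = 8.
Step 3: Since n is even, the median is the average of positions 4 and 5:
  Median = (23 + 31) / 2 = 27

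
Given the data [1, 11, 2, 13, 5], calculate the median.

5

Step 1: Sort the data in ascending order: [1, 2, 5, 11, 13]
Step 2: The number of values is n = 5.
Step 3: Since n is odd, the median is the middle value at position 3: 5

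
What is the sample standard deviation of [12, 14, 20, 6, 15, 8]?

5.0498

Step 1: Compute the mean: 12.5
Step 2: Sum of squared deviations from the mean: 127.5
Step 3: Sample variance = 127.5 / 5 = 25.5
Step 4: Standard deviation = sqrt(25.5) = 5.0498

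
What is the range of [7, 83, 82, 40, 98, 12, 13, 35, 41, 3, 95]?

95

Step 1: Identify the maximum value: max = 98
Step 2: Identify the minimum value: min = 3
Step 3: Range = max - min = 98 - 3 = 95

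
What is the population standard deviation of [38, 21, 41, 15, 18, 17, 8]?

11.3497

Step 1: Compute the mean: 22.5714
Step 2: Sum of squared deviations from the mean: 901.7143
Step 3: Population variance = 901.7143 / 7 = 128.8163
Step 4: Standard deviation = sqrt(128.8163) = 11.3497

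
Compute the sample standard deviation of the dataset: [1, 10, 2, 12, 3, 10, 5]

4.4508

Step 1: Compute the mean: 6.1429
Step 2: Sum of squared deviations from the mean: 118.8571
Step 3: Sample variance = 118.8571 / 6 = 19.8095
Step 4: Standard deviation = sqrt(19.8095) = 4.4508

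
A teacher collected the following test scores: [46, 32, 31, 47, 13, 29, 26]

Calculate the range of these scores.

34

Step 1: Identify the maximum value: max = 47
Step 2: Identify the minimum value: min = 13
Step 3: Range = max - min = 47 - 13 = 34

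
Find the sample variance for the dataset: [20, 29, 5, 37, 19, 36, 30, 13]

127.9821

Step 1: Compute the mean: (20 + 29 + 5 + 37 + 19 + 36 + 30 + 13) / 8 = 23.625
Step 2: Compute squared deviations from the mean:
  (20 - 23.625)^2 = 13.1406
  (29 - 23.625)^2 = 28.8906
  (5 - 23.625)^2 = 346.8906
  (37 - 23.625)^2 = 178.8906
  (19 - 23.625)^2 = 21.3906
  (36 - 23.625)^2 = 153.1406
  (30 - 23.625)^2 = 40.6406
  (13 - 23.625)^2 = 112.8906
Step 3: Sum of squared deviations = 895.875
Step 4: Sample variance = 895.875 / 7 = 127.9821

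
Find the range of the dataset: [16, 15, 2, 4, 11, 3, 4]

14

Step 1: Identify the maximum value: max = 16
Step 2: Identify the minimum value: min = 2
Step 3: Range = max - min = 16 - 2 = 14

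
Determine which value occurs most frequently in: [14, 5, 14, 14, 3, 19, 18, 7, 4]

14

Step 1: Count the frequency of each value:
  3: appears 1 time(s)
  4: appears 1 time(s)
  5: appears 1 time(s)
  7: appears 1 time(s)
  14: appears 3 time(s)
  18: appears 1 time(s)
  19: appears 1 time(s)
Step 2: The value 14 appears most frequently (3 times).
Step 3: Mode = 14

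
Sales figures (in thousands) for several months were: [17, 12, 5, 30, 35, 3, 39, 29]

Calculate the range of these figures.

36

Step 1: Identify the maximum value: max = 39
Step 2: Identify the minimum value: min = 3
Step 3: Range = max - min = 39 - 3 = 36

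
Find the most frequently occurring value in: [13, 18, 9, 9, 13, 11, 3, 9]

9

Step 1: Count the frequency of each value:
  3: appears 1 time(s)
  9: appears 3 time(s)
  11: appears 1 time(s)
  13: appears 2 time(s)
  18: appears 1 time(s)
Step 2: The value 9 appears most frequently (3 times).
Step 3: Mode = 9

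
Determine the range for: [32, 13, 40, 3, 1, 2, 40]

39

Step 1: Identify the maximum value: max = 40
Step 2: Identify the minimum value: min = 1
Step 3: Range = max - min = 40 - 1 = 39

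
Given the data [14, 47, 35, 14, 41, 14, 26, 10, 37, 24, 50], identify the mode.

14

Step 1: Count the frequency of each value:
  10: appears 1 time(s)
  14: appears 3 time(s)
  24: appears 1 time(s)
  26: appears 1 time(s)
  35: appears 1 time(s)
  37: appears 1 time(s)
  41: appears 1 time(s)
  47: appears 1 time(s)
  50: appears 1 time(s)
Step 2: The value 14 appears most frequently (3 times).
Step 3: Mode = 14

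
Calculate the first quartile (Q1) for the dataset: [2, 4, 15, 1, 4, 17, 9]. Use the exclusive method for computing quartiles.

2

Step 1: Sort the data: [1, 2, 4, 4, 9, 15, 17]
Step 2: n = 7
Step 3: Using the exclusive quartile method:
  Q1 = 2
  Q2 (median) = 4
  Q3 = 15
  IQR = Q3 - Q1 = 15 - 2 = 13
Step 4: Q1 = 2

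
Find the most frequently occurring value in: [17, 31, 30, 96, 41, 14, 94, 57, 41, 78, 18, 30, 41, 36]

41

Step 1: Count the frequency of each value:
  14: appears 1 time(s)
  17: appears 1 time(s)
  18: appears 1 time(s)
  30: appears 2 time(s)
  31: appears 1 time(s)
  36: appears 1 time(s)
  41: appears 3 time(s)
  57: appears 1 time(s)
  78: appears 1 time(s)
  94: appears 1 time(s)
  96: appears 1 time(s)
Step 2: The value 41 appears most frequently (3 times).
Step 3: Mode = 41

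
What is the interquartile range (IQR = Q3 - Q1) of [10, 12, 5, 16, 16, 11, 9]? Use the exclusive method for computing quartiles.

7

Step 1: Sort the data: [5, 9, 10, 11, 12, 16, 16]
Step 2: n = 7
Step 3: Using the exclusive quartile method:
  Q1 = 9
  Q2 (median) = 11
  Q3 = 16
  IQR = Q3 - Q1 = 16 - 9 = 7
Step 4: IQR = 7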